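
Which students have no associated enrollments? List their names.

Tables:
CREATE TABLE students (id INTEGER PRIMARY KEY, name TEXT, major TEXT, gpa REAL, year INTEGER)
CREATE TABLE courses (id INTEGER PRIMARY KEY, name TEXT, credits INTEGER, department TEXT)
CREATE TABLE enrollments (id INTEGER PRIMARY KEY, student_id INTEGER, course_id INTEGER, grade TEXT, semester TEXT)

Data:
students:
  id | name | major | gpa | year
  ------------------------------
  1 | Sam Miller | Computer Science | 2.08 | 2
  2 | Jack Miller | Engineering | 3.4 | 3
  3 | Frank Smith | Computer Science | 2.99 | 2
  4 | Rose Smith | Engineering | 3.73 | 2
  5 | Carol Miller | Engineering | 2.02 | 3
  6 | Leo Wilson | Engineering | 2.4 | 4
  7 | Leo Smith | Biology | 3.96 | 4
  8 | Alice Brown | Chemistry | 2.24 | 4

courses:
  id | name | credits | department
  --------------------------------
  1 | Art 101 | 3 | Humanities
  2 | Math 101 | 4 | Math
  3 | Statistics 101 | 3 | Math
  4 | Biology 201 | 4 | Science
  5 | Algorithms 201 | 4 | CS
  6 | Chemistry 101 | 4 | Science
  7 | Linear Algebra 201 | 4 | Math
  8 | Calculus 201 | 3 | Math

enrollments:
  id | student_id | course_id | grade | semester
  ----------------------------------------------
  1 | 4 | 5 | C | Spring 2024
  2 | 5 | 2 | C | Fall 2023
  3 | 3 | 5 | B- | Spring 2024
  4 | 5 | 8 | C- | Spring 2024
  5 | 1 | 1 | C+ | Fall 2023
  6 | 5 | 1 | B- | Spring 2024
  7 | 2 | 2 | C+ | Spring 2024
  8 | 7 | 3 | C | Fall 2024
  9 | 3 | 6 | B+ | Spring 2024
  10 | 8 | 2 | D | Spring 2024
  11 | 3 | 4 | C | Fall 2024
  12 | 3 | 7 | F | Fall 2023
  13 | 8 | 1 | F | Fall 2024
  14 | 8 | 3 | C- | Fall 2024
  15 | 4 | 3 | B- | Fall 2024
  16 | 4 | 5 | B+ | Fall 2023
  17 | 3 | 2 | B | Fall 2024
SELECT p.name FROM students p LEFT JOIN enrollments c ON c.student_id = p.id WHERE c.id IS NULL

Execution result:
Leo Wilson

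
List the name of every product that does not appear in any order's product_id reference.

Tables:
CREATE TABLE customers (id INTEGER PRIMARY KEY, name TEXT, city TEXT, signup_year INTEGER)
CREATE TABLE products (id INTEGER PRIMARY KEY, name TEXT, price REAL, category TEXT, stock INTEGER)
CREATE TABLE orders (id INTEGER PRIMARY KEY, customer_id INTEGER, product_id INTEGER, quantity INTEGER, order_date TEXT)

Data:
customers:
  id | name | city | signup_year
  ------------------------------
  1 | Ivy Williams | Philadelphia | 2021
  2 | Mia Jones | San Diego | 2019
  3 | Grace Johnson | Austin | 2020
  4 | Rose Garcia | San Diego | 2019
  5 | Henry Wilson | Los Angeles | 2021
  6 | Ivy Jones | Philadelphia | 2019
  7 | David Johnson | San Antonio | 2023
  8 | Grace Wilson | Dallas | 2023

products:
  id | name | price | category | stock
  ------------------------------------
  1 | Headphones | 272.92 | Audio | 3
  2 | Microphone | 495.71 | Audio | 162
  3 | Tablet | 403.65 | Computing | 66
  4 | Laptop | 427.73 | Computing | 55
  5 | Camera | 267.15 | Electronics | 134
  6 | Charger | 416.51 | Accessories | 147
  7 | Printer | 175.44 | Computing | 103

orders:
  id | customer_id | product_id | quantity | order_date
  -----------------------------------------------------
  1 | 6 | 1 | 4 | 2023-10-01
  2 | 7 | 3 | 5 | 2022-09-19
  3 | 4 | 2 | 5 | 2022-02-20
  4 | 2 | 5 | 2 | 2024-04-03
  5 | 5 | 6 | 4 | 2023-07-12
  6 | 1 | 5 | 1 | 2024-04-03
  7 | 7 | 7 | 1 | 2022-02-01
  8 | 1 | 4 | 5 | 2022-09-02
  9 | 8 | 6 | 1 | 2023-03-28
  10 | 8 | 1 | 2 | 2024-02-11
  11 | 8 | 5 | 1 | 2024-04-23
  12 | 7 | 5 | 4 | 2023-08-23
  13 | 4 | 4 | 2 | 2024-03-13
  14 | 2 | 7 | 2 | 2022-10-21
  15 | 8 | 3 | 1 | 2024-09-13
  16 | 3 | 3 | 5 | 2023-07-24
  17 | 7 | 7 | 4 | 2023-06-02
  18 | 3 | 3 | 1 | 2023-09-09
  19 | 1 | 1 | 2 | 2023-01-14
SELECT p.name FROM products p LEFT JOIN orders c ON c.product_id = p.id WHERE c.id IS NULL

Execution result:
(no rows)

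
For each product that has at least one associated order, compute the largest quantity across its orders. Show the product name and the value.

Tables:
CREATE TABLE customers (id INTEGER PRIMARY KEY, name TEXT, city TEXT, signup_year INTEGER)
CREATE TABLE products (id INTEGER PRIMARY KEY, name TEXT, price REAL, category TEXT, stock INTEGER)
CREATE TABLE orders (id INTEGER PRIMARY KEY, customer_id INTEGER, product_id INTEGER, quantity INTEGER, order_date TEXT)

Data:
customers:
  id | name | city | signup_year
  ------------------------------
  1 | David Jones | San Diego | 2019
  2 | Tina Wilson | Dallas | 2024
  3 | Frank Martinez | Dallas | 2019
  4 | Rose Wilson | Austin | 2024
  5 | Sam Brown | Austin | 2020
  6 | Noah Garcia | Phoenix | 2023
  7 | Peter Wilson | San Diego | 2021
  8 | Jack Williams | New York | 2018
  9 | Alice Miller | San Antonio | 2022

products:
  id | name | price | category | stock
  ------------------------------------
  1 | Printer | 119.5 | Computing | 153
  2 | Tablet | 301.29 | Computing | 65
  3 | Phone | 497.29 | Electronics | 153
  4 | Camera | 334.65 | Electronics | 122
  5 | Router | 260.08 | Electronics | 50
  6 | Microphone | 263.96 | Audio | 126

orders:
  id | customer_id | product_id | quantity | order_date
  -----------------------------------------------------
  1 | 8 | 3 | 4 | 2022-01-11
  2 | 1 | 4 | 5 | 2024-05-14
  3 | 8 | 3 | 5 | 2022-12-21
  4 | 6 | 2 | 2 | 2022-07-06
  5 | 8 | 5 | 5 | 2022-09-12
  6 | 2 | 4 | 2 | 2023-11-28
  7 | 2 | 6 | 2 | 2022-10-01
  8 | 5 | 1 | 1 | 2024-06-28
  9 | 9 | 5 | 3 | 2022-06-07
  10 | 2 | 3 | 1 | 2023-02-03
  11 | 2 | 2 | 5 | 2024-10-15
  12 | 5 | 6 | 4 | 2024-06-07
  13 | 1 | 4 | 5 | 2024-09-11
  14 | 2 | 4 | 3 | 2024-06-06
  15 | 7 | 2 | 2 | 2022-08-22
SELECT p.name, MAX(c.quantity) AS max_quantity FROM orders c JOIN products p ON c.product_id = p.id GROUP BY p.id, p.name

Execution result:
name | max_quantity
Printer | 1
Tablet | 5
Phone | 5
Camera | 5
Router | 5
Microphone | 4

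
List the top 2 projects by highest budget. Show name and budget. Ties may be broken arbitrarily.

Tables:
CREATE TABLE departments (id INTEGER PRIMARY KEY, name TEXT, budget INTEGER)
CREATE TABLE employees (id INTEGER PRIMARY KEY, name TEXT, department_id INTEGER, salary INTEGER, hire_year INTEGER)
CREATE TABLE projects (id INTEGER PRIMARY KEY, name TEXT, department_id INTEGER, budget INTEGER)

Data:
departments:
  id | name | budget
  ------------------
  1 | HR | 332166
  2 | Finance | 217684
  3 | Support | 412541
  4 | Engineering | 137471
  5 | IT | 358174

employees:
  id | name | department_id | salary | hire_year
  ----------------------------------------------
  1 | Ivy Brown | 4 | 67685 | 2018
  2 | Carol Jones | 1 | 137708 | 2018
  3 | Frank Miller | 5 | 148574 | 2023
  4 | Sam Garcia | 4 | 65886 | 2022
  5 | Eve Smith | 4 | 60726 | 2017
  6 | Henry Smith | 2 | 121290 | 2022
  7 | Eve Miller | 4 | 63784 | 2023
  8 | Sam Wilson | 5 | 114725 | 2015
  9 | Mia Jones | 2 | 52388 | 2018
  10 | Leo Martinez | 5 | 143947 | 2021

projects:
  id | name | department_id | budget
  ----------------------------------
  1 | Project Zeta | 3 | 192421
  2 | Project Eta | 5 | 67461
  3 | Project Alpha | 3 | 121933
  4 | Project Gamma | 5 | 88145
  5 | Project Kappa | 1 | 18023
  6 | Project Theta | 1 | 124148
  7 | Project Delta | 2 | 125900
SELECT name, budget FROM projects ORDER BY budget DESC LIMIT 2

Execution result:
name | budget
Project Zeta | 192421
Project Delta | 125900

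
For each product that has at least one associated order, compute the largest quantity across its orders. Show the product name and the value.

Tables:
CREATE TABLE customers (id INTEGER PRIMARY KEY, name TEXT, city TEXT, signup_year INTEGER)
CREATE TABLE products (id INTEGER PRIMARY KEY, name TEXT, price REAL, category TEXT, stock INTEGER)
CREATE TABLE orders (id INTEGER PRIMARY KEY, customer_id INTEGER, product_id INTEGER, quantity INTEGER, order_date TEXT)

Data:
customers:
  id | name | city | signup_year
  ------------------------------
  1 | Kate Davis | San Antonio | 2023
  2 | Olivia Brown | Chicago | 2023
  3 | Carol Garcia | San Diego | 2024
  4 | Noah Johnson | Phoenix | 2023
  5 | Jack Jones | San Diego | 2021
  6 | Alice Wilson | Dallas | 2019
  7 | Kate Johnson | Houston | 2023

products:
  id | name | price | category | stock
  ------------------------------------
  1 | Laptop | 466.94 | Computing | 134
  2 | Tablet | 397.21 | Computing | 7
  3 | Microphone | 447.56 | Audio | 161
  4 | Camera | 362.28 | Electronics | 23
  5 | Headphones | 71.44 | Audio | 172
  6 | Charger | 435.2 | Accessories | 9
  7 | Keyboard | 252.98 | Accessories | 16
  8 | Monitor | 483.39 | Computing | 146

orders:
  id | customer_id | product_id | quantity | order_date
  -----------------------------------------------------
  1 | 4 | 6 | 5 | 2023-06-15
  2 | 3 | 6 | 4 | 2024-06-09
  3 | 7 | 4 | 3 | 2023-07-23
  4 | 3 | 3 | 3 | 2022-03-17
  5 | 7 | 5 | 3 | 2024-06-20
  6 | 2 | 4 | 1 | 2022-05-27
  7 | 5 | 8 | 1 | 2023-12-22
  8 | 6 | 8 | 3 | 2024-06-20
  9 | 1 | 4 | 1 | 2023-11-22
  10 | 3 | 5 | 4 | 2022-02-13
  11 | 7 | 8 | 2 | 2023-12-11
SELECT p.name, MAX(c.quantity) AS max_quantity FROM orders c JOIN products p ON c.product_id = p.id GROUP BY p.id, p.name

Execution result:
name | max_quantity
Microphone | 3
Camera | 3
Headphones | 4
Charger | 5
Monitor | 3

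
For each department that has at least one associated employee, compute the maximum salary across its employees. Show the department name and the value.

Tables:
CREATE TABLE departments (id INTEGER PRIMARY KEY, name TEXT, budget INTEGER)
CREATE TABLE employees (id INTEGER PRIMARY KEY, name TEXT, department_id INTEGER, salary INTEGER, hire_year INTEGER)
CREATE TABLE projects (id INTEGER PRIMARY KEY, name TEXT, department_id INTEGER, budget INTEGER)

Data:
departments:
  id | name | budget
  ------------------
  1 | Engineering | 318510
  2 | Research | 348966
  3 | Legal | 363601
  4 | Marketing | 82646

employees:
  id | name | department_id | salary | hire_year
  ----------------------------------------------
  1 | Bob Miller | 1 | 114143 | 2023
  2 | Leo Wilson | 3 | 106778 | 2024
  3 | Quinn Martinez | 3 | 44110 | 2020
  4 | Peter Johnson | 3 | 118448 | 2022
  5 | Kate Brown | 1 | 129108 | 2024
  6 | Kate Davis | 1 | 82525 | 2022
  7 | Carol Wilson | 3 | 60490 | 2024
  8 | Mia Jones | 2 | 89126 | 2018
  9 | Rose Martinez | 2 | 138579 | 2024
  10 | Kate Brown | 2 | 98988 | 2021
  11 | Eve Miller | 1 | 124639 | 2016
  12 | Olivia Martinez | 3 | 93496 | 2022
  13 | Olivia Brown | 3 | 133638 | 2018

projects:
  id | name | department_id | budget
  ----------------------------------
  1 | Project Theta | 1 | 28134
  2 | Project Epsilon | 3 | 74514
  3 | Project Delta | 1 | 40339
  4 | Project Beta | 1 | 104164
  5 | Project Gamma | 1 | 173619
SELECT p.name, MAX(c.salary) AS max_salary FROM employees c JOIN departments p ON c.department_id = p.id GROUP BY p.id, p.name

Execution result:
name | max_salary
Engineering | 129108
Research | 138579
Legal | 133638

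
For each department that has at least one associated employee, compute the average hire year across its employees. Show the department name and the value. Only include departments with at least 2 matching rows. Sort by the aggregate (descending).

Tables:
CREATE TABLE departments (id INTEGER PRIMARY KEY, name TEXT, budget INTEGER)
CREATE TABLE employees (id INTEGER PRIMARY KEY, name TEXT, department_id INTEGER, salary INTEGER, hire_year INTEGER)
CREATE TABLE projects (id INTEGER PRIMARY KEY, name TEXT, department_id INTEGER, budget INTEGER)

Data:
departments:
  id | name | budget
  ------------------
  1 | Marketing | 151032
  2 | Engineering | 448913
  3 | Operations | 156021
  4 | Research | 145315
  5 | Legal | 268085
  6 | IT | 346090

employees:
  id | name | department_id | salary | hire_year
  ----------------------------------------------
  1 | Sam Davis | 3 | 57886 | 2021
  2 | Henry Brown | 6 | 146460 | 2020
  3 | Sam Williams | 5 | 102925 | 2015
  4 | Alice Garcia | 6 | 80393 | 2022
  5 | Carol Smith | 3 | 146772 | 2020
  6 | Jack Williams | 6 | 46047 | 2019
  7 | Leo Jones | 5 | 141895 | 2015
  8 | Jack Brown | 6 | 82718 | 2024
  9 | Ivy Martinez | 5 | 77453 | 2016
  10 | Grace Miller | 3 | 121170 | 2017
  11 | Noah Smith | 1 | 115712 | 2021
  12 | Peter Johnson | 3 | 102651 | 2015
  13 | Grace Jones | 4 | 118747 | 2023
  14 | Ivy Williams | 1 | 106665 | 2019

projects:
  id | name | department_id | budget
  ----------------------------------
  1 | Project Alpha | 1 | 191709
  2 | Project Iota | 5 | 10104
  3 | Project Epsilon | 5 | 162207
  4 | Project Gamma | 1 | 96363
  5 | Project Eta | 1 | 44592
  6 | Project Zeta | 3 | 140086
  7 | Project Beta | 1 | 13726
SELECT p.name, AVG(c.hire_year) AS avg_hire_year FROM employees c JOIN departments p ON c.department_id = p.id GROUP BY p.id, p.name HAVING COUNT(*) >= 2 ORDER BY avg_hire_year DESC

Execution result:
name | avg_hire_year
IT | 2021.25
Marketing | 2020.00
Operations | 2018.25
Legal | 2015.33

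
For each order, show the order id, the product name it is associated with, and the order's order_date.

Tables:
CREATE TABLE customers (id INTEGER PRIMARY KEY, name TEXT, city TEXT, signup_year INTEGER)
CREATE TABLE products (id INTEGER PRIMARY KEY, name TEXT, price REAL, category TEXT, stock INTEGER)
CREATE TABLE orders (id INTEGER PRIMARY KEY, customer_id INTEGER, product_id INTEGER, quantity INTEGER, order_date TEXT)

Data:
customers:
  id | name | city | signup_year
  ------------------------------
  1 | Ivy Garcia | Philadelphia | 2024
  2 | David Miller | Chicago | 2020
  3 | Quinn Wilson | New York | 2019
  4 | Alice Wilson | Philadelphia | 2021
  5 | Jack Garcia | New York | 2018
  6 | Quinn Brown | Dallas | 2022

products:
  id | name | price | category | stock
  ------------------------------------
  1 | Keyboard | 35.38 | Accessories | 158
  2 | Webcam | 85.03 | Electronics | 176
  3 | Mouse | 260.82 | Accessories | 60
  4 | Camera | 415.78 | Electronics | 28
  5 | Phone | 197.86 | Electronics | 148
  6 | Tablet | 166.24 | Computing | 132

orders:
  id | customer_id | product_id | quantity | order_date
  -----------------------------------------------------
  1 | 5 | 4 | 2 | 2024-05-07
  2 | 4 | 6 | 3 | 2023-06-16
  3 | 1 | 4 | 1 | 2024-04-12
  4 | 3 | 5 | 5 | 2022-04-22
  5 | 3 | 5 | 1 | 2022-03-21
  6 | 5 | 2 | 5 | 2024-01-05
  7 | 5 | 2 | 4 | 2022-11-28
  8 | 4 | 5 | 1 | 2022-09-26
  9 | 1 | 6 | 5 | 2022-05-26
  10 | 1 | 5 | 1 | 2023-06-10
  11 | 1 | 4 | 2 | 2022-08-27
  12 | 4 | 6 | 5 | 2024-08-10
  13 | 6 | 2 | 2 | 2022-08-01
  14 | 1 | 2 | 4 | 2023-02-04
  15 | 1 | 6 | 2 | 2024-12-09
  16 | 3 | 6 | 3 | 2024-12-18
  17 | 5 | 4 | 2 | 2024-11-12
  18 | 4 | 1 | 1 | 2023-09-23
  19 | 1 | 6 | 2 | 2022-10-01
SELECT c.id, p.name AS product, c.order_date FROM orders c JOIN products p ON c.product_id = p.id

Execution result:
id | product | order_date
1 | Camera | 2024-05-07
2 | Tablet | 2023-06-16
3 | Camera | 2024-04-12
4 | Phone | 2022-04-22
5 | Phone | 2022-03-21
6 | Webcam | 2024-01-05
7 | Webcam | 2022-11-28
8 | Phone | 2022-09-26
9 | Tablet | 2022-05-26
10 | Phone | 2023-06-10
11 | Camera | 2022-08-27
12 | Tablet | 2024-08-10
13 | Webcam | 2022-08-01
14 | Webcam | 2023-02-04
15 | Tablet | 2024-12-09
16 | Tablet | 2024-12-18
17 | Camera | 2024-11-12
18 | Keyboard | 2023-09-23
19 | Tablet | 2022-10-01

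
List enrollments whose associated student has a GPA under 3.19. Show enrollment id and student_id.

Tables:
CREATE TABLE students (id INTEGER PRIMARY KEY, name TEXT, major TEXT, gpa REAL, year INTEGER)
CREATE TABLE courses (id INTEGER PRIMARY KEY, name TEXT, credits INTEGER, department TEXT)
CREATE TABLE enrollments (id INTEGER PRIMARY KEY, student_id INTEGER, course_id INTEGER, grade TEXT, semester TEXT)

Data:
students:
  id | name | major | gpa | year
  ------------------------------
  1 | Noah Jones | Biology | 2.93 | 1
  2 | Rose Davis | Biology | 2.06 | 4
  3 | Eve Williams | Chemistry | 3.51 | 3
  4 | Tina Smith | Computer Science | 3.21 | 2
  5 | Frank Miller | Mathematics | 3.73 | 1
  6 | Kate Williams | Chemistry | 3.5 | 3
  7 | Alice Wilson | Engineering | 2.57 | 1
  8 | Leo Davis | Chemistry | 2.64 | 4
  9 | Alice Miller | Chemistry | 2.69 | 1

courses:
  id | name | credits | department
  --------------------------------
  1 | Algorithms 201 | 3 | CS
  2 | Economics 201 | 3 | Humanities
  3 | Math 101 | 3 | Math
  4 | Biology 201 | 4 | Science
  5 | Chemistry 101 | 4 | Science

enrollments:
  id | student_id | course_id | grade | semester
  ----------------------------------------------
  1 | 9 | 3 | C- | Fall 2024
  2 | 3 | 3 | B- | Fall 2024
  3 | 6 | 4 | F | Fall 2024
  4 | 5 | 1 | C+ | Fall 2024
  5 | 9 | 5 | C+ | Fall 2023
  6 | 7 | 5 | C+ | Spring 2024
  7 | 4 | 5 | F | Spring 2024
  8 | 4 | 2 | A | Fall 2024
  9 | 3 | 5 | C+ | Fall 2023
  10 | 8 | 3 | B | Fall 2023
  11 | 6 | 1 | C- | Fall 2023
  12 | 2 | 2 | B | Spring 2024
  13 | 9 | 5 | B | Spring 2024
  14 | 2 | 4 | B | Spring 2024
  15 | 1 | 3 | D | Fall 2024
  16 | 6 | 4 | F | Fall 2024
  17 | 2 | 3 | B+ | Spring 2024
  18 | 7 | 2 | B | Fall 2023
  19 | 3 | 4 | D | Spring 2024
SELECT id, student_id FROM enrollments WHERE student_id IN (SELECT id FROM students WHERE gpa < 3.19)

Execution result:
id | student_id
1 | 9
5 | 9
6 | 7
10 | 8
12 | 2
13 | 9
14 | 2
15 | 1
17 | 2
18 | 7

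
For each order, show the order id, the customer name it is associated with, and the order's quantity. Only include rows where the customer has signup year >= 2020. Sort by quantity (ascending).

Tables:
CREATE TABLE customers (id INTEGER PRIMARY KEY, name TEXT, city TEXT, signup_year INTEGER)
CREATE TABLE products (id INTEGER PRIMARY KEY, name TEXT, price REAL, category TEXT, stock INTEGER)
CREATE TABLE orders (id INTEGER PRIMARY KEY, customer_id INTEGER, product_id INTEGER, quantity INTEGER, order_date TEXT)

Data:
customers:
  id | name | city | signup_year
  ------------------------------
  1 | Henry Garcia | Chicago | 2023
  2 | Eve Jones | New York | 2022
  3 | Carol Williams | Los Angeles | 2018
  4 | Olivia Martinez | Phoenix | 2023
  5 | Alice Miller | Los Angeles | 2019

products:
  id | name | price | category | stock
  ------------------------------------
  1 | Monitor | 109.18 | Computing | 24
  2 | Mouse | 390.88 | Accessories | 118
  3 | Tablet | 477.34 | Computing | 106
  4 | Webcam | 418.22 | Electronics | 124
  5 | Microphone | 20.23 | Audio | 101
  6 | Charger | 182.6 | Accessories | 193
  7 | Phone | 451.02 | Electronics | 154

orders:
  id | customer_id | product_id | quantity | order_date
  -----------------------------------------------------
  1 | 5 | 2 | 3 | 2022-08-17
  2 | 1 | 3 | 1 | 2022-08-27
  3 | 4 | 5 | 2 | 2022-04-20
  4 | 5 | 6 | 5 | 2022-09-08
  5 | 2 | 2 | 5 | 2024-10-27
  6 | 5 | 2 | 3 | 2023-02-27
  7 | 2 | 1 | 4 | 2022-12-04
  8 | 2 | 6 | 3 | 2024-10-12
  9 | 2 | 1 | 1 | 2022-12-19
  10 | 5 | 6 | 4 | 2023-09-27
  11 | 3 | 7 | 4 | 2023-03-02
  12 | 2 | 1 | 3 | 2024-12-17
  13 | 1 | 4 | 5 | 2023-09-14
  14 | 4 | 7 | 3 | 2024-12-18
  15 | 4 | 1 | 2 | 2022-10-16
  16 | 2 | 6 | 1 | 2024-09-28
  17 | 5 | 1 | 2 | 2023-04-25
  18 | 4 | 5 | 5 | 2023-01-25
SELECT c.id, p.name AS customer, c.quantity FROM orders c JOIN customers p ON c.customer_id = p.id WHERE p.signup_year >= 2020 ORDER BY c.quantity ASC

Execution result:
id | customer | quantity
2 | Henry Garcia | 1
9 | Eve Jones | 1
16 | Eve Jones | 1
3 | Olivia Martinez | 2
15 | Olivia Martinez | 2
8 | Eve Jones | 3
12 | Eve Jones | 3
14 | Olivia Martinez | 3
7 | Eve Jones | 4
5 | Eve Jones | 5
13 | Henry Garcia | 5
18 | Olivia Martinez | 5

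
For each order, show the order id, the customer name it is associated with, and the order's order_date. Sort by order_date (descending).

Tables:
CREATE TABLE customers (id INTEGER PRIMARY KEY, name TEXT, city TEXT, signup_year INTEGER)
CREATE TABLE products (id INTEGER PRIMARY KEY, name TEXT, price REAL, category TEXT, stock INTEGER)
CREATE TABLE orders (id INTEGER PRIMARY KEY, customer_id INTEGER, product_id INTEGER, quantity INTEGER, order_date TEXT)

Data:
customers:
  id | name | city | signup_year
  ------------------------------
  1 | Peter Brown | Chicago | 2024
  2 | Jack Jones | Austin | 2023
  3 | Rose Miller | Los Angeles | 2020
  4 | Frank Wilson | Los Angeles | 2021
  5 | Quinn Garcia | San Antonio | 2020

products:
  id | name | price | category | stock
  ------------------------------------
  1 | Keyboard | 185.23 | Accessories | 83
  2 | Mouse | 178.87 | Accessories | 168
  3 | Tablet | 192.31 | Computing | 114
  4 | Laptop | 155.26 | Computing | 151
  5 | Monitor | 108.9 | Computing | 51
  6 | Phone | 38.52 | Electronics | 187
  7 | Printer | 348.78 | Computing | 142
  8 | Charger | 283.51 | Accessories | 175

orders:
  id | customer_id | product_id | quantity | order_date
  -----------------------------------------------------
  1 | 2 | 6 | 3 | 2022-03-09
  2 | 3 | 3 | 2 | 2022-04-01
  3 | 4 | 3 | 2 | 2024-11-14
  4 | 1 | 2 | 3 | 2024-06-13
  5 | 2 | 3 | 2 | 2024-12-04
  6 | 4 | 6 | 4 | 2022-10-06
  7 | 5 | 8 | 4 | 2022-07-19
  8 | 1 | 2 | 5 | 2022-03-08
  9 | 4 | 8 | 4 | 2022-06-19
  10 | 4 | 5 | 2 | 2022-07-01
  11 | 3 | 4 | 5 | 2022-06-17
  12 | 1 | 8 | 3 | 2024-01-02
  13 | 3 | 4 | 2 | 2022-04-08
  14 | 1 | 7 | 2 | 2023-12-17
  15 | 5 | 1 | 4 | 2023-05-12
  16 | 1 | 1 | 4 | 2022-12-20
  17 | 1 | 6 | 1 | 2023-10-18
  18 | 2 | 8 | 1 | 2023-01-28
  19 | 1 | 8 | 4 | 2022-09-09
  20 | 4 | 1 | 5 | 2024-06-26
SELECT c.id, p.name AS customer, c.order_date FROM orders c JOIN customers p ON c.customer_id = p.id ORDER BY c.order_date DESC

Execution result:
id | customer | order_date
5 | Jack Jones | 2024-12-04
3 | Frank Wilson | 2024-11-14
20 | Frank Wilson | 2024-06-26
4 | Peter Brown | 2024-06-13
12 | Peter Brown | 2024-01-02
14 | Peter Brown | 2023-12-17
17 | Peter Brown | 2023-10-18
15 | Quinn Garcia | 2023-05-12
18 | Jack Jones | 2023-01-28
16 | Peter Brown | 2022-12-20
6 | Frank Wilson | 2022-10-06
19 | Peter Brown | 2022-09-09
7 | Quinn Garcia | 2022-07-19
10 | Frank Wilson | 2022-07-01
9 | Frank Wilson | 2022-06-19
11 | Rose Miller | 2022-06-17
13 | Rose Miller | 2022-04-08
2 | Rose Miller | 2022-04-01
1 | Jack Jones | 2022-03-09
8 | Peter Brown | 2022-03-08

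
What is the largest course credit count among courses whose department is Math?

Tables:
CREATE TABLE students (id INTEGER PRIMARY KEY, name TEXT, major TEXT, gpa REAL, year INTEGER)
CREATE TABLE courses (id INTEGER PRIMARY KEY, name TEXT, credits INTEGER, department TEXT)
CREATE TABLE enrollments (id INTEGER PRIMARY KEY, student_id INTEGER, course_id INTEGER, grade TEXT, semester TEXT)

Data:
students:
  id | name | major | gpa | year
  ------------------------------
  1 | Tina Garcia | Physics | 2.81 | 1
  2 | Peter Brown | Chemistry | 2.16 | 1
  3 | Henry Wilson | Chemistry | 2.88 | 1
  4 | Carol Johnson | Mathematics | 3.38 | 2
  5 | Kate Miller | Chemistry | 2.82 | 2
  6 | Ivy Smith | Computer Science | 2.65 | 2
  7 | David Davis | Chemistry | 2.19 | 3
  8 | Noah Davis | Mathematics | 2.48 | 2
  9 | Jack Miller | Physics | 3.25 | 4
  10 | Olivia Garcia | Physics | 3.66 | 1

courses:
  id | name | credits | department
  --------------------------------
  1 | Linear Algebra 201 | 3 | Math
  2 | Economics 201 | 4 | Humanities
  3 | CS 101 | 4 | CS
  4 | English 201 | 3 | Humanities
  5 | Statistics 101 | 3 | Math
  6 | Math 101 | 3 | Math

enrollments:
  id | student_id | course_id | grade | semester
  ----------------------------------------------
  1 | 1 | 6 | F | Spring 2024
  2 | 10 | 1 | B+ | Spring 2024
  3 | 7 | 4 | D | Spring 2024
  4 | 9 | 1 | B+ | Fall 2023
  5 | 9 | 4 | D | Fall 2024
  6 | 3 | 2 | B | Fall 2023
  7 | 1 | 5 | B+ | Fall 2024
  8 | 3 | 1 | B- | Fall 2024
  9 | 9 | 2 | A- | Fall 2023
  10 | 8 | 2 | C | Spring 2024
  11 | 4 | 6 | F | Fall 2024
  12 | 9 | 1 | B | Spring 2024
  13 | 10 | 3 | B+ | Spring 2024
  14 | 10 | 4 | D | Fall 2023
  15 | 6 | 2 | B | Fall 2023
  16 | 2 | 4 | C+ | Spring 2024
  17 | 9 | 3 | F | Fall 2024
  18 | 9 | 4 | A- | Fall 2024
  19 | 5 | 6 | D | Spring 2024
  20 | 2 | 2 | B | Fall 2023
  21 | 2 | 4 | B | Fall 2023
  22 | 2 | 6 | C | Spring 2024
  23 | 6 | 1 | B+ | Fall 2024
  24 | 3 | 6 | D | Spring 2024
SELECT MAX(credits) FROM courses WHERE department = 'Math'

Execution result:
3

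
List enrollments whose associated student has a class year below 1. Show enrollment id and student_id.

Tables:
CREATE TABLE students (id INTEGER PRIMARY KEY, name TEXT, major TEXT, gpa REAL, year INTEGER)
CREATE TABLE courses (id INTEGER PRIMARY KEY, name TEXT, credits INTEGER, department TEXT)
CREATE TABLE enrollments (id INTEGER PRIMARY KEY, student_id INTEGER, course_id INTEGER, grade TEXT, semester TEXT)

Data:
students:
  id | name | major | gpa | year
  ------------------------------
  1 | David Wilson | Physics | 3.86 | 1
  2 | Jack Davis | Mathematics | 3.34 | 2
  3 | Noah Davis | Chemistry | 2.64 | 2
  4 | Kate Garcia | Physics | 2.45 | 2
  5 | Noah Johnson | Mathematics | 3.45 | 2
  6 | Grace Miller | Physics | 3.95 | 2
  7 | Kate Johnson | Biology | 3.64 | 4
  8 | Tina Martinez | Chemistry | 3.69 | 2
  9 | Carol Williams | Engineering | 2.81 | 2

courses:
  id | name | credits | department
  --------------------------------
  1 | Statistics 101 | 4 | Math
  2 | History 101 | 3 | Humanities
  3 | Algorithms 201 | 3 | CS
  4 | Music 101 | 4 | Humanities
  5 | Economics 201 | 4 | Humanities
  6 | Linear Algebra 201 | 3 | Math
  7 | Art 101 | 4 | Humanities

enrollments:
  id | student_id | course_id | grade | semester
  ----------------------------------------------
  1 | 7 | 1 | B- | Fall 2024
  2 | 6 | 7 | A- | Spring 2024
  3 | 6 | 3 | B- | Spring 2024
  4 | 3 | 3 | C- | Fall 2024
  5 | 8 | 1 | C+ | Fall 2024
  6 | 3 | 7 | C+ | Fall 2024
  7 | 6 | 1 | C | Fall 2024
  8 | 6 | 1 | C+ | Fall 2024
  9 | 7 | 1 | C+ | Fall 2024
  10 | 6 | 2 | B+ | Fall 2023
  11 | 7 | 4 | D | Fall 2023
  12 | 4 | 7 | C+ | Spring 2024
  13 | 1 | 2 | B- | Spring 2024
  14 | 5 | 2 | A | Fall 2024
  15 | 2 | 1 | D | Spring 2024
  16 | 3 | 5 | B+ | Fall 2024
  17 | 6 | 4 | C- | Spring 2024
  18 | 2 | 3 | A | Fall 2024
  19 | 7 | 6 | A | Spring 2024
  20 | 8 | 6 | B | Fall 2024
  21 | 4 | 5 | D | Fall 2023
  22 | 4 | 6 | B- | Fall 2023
SELECT id, student_id FROM enrollments WHERE student_id IN (SELECT id FROM students WHERE year < 1)

Execution result:
(no rows)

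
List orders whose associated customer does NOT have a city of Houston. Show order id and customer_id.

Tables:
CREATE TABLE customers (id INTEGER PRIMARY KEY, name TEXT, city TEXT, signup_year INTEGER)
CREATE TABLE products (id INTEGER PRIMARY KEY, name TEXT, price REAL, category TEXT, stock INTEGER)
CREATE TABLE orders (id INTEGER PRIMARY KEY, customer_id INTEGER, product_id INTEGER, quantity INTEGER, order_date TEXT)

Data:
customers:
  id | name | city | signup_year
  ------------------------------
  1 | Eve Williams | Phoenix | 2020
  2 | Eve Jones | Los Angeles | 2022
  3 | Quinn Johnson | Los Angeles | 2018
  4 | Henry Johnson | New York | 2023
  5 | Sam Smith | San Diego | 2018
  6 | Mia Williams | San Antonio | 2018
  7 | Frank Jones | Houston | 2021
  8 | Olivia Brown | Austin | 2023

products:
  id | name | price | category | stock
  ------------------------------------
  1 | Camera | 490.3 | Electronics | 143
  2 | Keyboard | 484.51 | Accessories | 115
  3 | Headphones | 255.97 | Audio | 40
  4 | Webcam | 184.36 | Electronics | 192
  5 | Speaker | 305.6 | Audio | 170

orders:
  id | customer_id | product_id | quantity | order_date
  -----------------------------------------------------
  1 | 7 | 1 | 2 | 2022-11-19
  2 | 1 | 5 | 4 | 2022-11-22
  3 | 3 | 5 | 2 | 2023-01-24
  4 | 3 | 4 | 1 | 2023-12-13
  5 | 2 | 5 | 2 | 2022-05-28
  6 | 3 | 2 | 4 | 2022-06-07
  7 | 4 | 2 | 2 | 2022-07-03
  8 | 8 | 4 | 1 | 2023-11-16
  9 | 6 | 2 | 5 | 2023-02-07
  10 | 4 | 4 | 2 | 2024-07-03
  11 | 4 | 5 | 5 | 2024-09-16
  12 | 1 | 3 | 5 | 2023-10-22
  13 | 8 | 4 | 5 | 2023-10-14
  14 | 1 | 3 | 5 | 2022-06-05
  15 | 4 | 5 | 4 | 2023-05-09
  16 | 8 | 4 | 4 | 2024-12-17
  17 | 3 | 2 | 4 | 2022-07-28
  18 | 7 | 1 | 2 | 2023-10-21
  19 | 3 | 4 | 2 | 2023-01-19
SELECT id, customer_id FROM orders WHERE customer_id NOT IN (SELECT id FROM customers WHERE city = 'Houston')

Execution result:
id | customer_id
2 | 1
3 | 3
4 | 3
5 | 2
6 | 3
7 | 4
8 | 8
9 | 6
10 | 4
11 | 4
12 | 1
13 | 8
14 | 1
15 | 4
16 | 8
17 | 3
19 | 3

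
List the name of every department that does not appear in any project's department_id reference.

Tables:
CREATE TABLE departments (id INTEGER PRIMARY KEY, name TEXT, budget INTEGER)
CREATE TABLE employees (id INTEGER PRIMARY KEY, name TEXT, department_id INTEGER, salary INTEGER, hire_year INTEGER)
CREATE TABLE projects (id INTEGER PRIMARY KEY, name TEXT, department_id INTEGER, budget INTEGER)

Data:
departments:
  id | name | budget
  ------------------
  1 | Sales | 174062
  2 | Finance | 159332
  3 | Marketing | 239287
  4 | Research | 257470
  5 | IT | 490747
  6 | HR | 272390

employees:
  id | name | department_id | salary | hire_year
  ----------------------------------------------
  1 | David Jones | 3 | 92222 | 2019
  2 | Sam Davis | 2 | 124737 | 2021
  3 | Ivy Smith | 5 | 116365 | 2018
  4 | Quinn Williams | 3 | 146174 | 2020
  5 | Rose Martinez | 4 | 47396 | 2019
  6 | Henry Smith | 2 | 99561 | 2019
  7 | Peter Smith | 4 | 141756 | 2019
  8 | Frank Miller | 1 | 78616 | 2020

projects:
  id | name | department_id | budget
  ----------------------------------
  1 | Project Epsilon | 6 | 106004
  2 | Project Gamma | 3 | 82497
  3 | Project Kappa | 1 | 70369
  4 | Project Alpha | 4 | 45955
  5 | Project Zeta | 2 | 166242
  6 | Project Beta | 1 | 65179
SELECT p.name FROM departments p LEFT JOIN projects c ON c.department_id = p.id WHERE c.id IS NULL

Execution result:
IT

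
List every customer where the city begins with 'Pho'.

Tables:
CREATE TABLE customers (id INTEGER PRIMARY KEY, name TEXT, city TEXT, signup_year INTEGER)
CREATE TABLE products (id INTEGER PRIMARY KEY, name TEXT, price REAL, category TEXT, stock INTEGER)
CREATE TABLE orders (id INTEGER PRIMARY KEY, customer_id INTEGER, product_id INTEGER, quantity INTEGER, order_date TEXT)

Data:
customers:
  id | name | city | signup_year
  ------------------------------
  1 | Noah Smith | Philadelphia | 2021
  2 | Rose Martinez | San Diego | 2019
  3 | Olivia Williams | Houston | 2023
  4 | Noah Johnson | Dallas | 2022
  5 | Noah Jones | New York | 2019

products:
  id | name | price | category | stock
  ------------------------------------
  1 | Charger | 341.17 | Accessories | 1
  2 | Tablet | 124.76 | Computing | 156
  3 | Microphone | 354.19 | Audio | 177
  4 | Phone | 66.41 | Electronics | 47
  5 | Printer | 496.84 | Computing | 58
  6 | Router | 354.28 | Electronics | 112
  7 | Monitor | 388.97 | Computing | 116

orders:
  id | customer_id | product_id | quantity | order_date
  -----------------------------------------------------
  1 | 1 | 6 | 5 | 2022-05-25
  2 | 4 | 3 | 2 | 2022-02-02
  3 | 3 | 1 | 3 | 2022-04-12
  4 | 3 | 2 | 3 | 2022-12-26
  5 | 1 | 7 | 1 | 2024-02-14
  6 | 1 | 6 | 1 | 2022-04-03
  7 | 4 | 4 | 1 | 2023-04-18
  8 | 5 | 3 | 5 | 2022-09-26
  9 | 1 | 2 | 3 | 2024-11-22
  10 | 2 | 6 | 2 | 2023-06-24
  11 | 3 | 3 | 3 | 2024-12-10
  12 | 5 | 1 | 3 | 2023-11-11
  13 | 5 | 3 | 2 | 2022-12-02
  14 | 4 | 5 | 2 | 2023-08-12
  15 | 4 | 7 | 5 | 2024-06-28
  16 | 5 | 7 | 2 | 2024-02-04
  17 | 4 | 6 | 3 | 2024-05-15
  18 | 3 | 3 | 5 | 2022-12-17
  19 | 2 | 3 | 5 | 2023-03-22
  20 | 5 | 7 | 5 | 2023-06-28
SELECT name, city FROM customers WHERE city LIKE 'Pho%'

Execution result:
(no rows)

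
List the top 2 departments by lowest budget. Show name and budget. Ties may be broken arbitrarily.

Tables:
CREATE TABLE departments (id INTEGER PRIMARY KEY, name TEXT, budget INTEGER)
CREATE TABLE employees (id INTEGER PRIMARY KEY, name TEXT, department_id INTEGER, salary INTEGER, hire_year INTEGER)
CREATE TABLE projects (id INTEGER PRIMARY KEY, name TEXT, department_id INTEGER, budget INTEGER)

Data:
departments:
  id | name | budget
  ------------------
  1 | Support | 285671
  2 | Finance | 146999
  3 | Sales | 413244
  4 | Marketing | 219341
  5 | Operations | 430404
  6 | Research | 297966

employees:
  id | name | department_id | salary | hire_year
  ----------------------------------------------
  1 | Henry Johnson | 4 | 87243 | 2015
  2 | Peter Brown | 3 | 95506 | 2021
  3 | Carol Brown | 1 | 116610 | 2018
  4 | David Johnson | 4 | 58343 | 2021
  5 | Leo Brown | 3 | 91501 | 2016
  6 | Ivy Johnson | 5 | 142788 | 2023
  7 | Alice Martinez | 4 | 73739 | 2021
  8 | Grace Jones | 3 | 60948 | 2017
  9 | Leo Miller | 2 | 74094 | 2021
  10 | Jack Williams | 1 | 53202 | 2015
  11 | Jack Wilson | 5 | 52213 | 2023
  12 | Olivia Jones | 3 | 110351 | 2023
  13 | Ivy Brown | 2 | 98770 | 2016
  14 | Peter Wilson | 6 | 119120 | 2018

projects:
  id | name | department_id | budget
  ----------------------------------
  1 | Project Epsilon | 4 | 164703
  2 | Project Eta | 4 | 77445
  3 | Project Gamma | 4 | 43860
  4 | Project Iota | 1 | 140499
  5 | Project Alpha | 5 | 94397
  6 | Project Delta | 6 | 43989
SELECT name, budget FROM departments ORDER BY budget ASC LIMIT 2

Execution result:
name | budget
Finance | 146999
Marketing | 219341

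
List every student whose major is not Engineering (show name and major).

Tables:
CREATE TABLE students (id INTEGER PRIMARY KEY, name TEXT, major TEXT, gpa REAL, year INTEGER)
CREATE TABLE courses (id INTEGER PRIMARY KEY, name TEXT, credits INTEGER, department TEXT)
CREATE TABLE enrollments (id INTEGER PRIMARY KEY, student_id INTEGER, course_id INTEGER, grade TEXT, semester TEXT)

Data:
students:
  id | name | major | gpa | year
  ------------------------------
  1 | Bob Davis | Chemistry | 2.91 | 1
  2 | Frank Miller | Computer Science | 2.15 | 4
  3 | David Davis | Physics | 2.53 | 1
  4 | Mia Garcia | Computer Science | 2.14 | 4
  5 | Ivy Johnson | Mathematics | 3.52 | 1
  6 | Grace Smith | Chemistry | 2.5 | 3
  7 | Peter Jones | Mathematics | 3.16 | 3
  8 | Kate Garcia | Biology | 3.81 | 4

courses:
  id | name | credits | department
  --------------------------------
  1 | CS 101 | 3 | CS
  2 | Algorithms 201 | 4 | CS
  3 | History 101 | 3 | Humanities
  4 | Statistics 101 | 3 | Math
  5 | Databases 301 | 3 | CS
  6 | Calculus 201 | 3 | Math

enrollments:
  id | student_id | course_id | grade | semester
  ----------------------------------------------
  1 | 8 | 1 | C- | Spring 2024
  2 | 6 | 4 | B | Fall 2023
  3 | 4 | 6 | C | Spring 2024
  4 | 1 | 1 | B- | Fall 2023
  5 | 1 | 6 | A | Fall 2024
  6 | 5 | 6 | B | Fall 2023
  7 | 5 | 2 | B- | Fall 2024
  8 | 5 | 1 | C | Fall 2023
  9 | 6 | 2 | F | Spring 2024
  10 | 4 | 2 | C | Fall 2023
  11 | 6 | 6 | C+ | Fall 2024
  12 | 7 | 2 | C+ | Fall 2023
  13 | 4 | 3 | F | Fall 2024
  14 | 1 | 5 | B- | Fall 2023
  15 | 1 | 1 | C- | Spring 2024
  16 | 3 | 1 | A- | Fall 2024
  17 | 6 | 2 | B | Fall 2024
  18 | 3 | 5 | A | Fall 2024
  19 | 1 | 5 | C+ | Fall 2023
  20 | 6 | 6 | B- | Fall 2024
SELECT name, major FROM students WHERE major <> 'Engineering'

Execution result:
name | major
Bob Davis | Chemistry
Frank Miller | Computer Science
David Davis | Physics
Mia Garcia | Computer Science
Ivy Johnson | Mathematics
Grace Smith | Chemistry
Peter Jones | Mathematics
Kate Garcia | Biology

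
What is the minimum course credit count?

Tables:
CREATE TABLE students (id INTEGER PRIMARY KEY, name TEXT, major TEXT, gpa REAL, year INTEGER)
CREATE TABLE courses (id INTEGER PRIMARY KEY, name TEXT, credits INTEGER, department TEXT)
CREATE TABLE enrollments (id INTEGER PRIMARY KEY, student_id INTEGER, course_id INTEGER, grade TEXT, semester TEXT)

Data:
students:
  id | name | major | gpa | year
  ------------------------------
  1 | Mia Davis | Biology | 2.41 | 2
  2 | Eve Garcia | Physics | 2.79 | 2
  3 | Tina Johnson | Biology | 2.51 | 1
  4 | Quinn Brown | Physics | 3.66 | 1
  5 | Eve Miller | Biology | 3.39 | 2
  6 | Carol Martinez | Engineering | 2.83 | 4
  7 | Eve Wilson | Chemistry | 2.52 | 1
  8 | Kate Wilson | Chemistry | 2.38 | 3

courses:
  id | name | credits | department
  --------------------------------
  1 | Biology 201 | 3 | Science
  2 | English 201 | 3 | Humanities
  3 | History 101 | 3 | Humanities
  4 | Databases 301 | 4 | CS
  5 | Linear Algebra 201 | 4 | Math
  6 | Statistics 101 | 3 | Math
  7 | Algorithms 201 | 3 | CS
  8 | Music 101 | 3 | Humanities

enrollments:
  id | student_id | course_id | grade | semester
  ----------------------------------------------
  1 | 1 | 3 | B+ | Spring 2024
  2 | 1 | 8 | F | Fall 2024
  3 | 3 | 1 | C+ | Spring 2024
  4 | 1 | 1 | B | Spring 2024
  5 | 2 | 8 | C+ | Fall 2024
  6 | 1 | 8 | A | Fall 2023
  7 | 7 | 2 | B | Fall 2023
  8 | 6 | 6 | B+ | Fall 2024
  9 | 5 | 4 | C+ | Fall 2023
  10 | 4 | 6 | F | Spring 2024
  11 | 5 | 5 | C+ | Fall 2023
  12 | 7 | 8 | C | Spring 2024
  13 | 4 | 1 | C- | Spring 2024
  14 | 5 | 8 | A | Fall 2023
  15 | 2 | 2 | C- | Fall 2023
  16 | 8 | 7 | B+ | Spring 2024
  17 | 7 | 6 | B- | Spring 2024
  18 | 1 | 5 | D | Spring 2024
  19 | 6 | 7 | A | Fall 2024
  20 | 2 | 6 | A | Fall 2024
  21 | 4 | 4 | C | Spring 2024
SELECT MIN(credits) FROM courses

Execution result:
3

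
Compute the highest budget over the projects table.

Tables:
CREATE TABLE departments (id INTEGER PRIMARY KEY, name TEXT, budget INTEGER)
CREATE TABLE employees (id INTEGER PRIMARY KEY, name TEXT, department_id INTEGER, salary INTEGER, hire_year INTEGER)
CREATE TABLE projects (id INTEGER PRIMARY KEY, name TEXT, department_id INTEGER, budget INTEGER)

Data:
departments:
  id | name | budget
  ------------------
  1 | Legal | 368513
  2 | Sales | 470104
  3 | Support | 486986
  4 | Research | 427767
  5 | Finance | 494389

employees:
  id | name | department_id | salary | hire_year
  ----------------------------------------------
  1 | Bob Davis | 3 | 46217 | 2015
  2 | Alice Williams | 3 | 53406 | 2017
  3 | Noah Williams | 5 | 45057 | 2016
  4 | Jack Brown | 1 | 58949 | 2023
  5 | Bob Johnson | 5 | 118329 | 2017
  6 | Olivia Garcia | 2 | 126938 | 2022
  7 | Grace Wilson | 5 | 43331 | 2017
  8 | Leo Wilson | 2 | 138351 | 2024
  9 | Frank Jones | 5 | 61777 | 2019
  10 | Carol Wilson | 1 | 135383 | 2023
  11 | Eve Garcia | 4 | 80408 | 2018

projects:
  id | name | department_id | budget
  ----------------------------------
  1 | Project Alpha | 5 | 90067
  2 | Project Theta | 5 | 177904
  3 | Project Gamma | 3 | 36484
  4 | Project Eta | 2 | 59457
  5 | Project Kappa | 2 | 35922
SELECT MAX(budget) FROM projects

Execution result:
177904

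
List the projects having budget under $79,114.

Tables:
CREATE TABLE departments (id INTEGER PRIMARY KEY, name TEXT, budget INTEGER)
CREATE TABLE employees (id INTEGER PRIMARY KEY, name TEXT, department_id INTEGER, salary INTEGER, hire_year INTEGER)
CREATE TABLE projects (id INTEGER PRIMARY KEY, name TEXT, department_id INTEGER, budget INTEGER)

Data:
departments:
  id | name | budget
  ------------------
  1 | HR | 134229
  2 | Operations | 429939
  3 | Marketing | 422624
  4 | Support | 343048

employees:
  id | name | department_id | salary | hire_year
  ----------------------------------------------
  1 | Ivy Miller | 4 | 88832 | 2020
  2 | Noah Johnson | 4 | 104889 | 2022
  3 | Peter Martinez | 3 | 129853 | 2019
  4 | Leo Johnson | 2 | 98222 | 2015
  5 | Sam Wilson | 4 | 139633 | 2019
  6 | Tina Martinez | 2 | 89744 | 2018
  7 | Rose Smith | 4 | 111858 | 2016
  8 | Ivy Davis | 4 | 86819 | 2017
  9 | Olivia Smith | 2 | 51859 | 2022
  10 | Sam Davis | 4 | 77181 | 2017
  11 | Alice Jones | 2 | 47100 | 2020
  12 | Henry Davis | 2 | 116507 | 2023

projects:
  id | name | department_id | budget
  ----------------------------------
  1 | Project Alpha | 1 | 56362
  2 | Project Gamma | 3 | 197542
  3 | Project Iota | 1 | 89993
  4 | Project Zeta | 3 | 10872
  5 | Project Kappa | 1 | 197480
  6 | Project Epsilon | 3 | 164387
SELECT name, budget FROM projects WHERE budget < 79114

Execution result:
name | budget
Project Alpha | 56362
Project Zeta | 10872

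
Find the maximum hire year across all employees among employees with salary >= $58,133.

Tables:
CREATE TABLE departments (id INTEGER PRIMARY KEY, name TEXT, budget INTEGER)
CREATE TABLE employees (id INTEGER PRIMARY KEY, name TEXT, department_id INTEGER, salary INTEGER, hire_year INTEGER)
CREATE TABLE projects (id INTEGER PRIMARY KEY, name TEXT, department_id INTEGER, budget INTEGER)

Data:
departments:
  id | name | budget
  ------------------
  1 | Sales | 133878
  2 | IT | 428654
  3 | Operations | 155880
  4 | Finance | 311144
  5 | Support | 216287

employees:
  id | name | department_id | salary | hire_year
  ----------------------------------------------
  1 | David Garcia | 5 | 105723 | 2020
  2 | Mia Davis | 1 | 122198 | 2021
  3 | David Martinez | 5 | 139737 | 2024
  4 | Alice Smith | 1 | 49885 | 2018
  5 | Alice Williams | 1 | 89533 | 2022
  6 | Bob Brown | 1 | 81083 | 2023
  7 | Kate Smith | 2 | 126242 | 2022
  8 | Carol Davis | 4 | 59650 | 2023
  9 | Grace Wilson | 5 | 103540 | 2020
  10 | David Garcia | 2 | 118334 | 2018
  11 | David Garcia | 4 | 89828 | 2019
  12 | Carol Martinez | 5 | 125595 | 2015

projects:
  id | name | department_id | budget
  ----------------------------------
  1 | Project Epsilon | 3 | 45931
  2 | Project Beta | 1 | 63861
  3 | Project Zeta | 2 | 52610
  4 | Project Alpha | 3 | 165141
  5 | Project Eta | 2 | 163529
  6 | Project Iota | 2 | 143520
SELECT MAX(hire_year) FROM employees WHERE salary >= 58133

Execution result:
2024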